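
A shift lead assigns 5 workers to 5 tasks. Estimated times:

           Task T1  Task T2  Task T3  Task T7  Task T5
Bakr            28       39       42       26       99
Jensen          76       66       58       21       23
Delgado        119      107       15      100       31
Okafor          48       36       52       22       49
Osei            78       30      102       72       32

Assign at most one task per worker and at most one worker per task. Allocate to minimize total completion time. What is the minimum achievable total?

Treat this as an assignment problem: match each worker to one task.
Optimal: Bakr→Task T1 (28 min), Jensen→Task T5 (23 min), Delgado→Task T3 (15 min), Okafor→Task T7 (22 min), Osei→Task T2 (30 min) — total 28+23+15+22+30 = 118 min.
Row-greedy (each worker in turn takes its cheapest remaining task) gives 178 min, worse by 60.

Min total: 118 min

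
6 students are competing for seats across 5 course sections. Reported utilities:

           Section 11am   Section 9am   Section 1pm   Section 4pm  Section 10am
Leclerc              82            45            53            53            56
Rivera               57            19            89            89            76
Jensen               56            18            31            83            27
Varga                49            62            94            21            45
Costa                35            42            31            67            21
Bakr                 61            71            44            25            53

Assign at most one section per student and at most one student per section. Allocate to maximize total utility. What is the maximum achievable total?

Max total: 406 points

This is a one-to-one assignment (maximum-weight bipartite matching).
Optimal: Leclerc→Section 11am (82 points), Bakr→Section 9am (71 points), Varga→Section 1pm (94 points), Jensen→Section 4pm (83 points), Rivera→Section 10am (76 points) — total 82+71+94+83+76 = 406 points.
Row-greedy (each student in turn takes its best remaining section) gives 337 points, worse by 69.
Next-best assignment: Leclerc→Section 11am, Bakr→Section 9am, Varga→Section 1pm, Costa→Section 4pm, Rivera→Section 10am = 390 points.
No other one-to-one assignment exceeds 406 points.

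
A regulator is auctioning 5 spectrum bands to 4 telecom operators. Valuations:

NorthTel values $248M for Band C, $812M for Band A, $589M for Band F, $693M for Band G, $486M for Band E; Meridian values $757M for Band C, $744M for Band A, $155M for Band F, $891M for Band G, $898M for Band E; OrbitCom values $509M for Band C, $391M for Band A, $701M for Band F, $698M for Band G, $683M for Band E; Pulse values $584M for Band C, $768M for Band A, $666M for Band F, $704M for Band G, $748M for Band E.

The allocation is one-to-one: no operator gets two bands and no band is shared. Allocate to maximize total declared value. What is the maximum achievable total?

Maximum total: $3152M

Optimal: NorthTel→Band A ($812M), Meridian→Band G ($891M), OrbitCom→Band F ($701M), Pulse→Band E ($748M) — total 812+891+701+748 = $3152M.
Every other assignment is strictly worse.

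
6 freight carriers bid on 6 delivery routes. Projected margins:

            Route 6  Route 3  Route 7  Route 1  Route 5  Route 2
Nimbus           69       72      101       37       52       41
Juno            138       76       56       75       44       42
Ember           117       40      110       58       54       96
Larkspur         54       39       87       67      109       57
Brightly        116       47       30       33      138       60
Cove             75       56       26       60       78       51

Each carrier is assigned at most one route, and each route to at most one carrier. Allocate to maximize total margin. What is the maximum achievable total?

Treat this as an assignment problem: match each carrier to one route.
Optimal: Nimbus→Route 7 ($101k), Juno→Route 6 ($138k), Ember→Route 2 ($96k), Larkspur→Route 1 ($67k), Brightly→Route 5 ($138k), Cove→Route 3 ($56k) — total 101+138+96+67+138+56 = $596k.
Max-entry greedy (repeatedly take the single best remaining cell) gives $576k, worse by 20.

Maximum total: $596k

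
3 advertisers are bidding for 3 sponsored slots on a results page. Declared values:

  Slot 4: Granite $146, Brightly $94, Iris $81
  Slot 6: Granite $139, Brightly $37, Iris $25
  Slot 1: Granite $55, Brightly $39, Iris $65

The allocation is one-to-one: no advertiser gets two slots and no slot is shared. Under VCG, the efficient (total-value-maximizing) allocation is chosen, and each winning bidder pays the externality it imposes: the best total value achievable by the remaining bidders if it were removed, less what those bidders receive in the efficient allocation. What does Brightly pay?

Brightly pays $16.

Efficient allocation: Granite→Slot 6 ($139), Brightly→Slot 4 ($94), Iris→Slot 1 ($65); total welfare W = $298.
Brightly receives Slot 4 at value $94, so the others get W − 94 = $204.
Without Brightly: best allocation of the remaining 2 bidders over all 3 slots is Granite→Slot 6 ($139), Iris→Slot 4 ($81), total $220.
VCG payment = (others' best without Brightly) − (others' welfare with Brightly) = 220 − 204 = $16.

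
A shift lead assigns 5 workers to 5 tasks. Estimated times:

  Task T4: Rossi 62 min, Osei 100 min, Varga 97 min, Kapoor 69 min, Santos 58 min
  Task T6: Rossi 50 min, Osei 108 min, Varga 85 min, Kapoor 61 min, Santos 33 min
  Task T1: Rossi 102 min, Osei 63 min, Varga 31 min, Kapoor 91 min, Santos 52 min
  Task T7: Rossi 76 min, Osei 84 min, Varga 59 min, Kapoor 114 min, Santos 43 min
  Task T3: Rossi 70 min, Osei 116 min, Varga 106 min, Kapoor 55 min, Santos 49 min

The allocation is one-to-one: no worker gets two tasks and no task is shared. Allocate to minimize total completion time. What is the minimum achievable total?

Minimum total: 265 min

This is the linear assignment problem.
Optimal: Rossi→Task T4 (62 min), Osei→Task T7 (84 min), Varga→Task T1 (31 min), Kapoor→Task T3 (55 min), Santos→Task T6 (33 min) — total 62+84+31+55+33 = 265 min.
Next-best assignment: Rossi→Task T4, Osei→Task T1, Varga→Task T7, Kapoor→Task T3, Santos→Task T6 = 272 min.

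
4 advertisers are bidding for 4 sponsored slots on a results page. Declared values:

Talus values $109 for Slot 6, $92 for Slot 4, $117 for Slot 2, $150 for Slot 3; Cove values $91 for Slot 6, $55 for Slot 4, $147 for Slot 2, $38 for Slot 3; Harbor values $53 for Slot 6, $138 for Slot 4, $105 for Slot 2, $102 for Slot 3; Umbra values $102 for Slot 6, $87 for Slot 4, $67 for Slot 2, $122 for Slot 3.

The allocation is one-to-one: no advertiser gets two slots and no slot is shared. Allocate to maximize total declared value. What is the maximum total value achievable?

Maximum total: $537

Optimal: Talus→Slot 3 ($150), Cove→Slot 2 ($147), Harbor→Slot 4 ($138), Umbra→Slot 6 ($102) — total 150+147+138+102 = $537.
Column-greedy (each slot in turn goes to its best remaining advertiser) gives $516, worse by 21.
Every other assignment is strictly worse.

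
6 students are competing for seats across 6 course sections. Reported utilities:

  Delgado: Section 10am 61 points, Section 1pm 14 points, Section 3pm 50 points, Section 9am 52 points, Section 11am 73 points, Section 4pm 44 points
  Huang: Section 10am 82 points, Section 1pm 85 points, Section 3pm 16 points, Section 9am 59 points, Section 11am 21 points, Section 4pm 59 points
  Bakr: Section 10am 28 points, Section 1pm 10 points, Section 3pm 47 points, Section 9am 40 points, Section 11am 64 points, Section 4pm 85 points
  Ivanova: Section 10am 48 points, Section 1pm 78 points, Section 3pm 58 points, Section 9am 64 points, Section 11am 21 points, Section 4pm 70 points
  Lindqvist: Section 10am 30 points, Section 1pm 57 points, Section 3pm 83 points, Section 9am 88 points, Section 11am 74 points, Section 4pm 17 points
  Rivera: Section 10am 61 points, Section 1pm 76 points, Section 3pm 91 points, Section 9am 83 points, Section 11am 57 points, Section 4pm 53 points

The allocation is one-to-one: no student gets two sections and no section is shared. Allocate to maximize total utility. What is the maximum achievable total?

Optimal: Delgado→Section 11am (73 points), Huang→Section 10am (82 points), Bakr→Section 4pm (85 points), Ivanova→Section 1pm (78 points), Lindqvist→Section 9am (88 points), Rivera→Section 3pm (91 points) — total 73+82+85+78+88+91 = 497 points.
Max-entry greedy (repeatedly take the single best remaining cell) gives 470 points, worse by 27.
Swapping Lindqvist↔Rivera (Lindqvist→Section 3pm 83 points, Rivera→Section 9am 83 points) loses 13.

Maximum total: 497 points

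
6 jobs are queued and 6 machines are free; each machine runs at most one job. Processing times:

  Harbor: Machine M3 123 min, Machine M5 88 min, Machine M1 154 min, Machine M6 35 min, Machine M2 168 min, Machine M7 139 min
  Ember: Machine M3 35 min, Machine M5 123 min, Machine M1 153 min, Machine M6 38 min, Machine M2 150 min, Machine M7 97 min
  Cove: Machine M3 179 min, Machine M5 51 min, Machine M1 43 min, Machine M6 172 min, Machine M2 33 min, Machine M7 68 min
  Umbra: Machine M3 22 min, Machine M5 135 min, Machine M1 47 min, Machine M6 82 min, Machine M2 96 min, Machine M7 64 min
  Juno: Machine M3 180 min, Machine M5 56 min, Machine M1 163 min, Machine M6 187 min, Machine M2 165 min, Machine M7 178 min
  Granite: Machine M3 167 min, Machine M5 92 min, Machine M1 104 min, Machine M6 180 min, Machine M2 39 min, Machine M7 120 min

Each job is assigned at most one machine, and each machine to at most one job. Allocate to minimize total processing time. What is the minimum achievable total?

Optimal: Harbor→Machine M6 (35 min), Ember→Machine M3 (35 min), Cove→Machine M1 (43 min), Umbra→Machine M7 (64 min), Juno→Machine M5 (56 min), Granite→Machine M2 (39 min) — total 35+35+43+64+56+39 = 272 min.
Min-entry greedy (repeatedly take the single cheapest remaining cell) gives 347 min, worse by 75.
No other one-to-one assignment undercuts 272 min.

Minimum total: 272 min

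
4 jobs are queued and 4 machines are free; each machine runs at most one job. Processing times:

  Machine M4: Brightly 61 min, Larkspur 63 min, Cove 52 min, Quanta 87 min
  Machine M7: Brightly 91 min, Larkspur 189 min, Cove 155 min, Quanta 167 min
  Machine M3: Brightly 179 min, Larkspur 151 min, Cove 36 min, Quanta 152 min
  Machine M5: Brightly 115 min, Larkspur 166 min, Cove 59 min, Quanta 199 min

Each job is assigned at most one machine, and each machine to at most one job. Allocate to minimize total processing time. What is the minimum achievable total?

This is a one-to-one assignment (minimum-cost bipartite matching).
Optimal: Brightly→Machine M7 (91 min), Larkspur→Machine M4 (63 min), Cove→Machine M5 (59 min), Quanta→Machine M3 (152 min) — total 91+63+59+152 = 365 min.
Checked against all permutations: 365 min is optimal.

Minimum total: 365 min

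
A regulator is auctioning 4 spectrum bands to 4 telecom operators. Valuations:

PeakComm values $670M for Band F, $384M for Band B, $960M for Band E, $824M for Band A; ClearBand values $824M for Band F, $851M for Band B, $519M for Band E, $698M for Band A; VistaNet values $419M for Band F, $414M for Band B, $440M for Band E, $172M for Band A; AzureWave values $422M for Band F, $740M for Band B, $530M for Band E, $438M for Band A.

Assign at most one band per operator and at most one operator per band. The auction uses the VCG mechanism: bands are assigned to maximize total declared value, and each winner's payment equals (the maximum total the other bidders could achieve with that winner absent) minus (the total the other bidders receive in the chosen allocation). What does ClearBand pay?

ClearBand pays $115M.

Efficient allocation: PeakComm→Band A ($824M), ClearBand→Band F ($824M), VistaNet→Band E ($440M), AzureWave→Band B ($740M); total welfare W = $2828M.
ClearBand receives Band F at value $824M, so the others get W − 824 = $2004M.
Without ClearBand: best allocation of the remaining 3 bidders over all 4 bands is PeakComm→Band E ($960M), VistaNet→Band F ($419M), AzureWave→Band B ($740M), total $2119M.
VCG payment = (others' best without ClearBand) − (others' welfare with ClearBand) = 2119 − 2004 = $115M.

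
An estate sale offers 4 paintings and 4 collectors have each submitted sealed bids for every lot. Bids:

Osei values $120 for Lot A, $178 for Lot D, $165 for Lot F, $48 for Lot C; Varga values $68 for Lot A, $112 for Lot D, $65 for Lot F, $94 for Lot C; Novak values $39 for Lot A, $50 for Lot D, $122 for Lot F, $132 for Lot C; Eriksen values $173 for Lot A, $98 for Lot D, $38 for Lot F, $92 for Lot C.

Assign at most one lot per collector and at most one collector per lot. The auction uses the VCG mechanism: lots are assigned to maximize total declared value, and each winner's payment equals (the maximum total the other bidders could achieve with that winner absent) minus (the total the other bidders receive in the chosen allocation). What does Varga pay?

Varga pays $13.

Efficient allocation: Osei→Lot F ($165), Varga→Lot D ($112), Novak→Lot C ($132), Eriksen→Lot A ($173); total welfare W = $582.
Varga receives Lot D at value $112, so the others get W − 112 = $470.
Without Varga: best allocation of the remaining 3 bidders over all 4 lots is Osei→Lot D ($178), Novak→Lot C ($132), Eriksen→Lot A ($173), total $483.
VCG payment = (others' best without Varga) − (others' welfare with Varga) = 483 − 470 = $13.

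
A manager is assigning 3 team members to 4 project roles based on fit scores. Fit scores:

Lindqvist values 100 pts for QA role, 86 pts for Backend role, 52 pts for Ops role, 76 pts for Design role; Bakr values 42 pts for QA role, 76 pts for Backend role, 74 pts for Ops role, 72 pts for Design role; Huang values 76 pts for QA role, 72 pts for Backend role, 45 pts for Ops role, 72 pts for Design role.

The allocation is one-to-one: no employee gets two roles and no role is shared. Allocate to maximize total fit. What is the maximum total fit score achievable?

Optimal: Lindqvist→QA role (100 pts), Bakr→Backend role (76 pts), Huang→Design role (72 pts) — total 100+76+72 = 248 pts.
Next-best assignment: Lindqvist→QA role, Bakr→Ops role, Huang→Backend role = 246 pts.
Every other assignment is strictly worse.

Maximum total: 248 pts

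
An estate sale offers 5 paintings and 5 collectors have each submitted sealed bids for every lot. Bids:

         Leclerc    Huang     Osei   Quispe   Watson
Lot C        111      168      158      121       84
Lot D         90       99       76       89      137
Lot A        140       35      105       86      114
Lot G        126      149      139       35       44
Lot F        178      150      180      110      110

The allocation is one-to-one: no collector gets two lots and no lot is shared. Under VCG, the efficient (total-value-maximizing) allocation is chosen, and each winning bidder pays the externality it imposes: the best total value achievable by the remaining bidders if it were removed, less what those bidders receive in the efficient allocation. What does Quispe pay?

Efficient allocation: Leclerc→Lot A ($140), Huang→Lot G ($149), Osei→Lot F ($180), Quispe→Lot C ($121), Watson→Lot D ($137); total welfare W = $727.
Quispe receives Lot C at value $121, so the others get W − 121 = $606.
Without Quispe: best allocation of the remaining 4 bidders over all 5 lots is Leclerc→Lot A ($140), Huang→Lot C ($168), Osei→Lot F ($180), Watson→Lot D ($137), total $625.
VCG payment = (others' best without Quispe) − (others' welfare with Quispe) = 625 − 606 = $19.

Quispe pays $19.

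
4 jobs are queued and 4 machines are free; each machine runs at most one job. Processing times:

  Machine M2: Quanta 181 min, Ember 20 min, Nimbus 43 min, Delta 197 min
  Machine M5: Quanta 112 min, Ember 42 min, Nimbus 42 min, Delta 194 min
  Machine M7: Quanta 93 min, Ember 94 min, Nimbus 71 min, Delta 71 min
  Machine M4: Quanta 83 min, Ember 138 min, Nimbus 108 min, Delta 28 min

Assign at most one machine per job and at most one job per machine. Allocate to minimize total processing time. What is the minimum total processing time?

Min total: 183 min

Optimal: Quanta→Machine M7 (93 min), Ember→Machine M2 (20 min), Nimbus→Machine M5 (42 min), Delta→Machine M4 (28 min) — total 93+20+42+28 = 183 min.
Next-best assignment: Quanta→Machine M7, Ember→Machine M5, Nimbus→Machine M2, Delta→Machine M4 = 206 min.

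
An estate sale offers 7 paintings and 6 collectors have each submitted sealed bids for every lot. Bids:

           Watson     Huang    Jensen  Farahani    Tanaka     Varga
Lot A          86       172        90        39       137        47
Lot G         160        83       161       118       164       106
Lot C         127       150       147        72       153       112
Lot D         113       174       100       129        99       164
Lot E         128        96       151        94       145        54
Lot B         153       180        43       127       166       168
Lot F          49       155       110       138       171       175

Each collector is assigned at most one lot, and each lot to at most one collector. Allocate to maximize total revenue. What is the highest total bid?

Optimal: Watson→Lot G ($160), Huang→Lot A ($172), Jensen→Lot E ($151), Farahani→Lot D ($129), Tanaka→Lot B ($166), Varga→Lot F ($175) — total 160+172+151+129+166+175 = $953.
Column-greedy (each lot in turn goes to its best remaining collector) gives $902, worse by 51.
Next-best assignment: Watson→Lot G, Huang→Lot A, Jensen→Lot E, Farahani→Lot D, Tanaka→Lot F, Varga→Lot B = $951.
Swapping Watson↔Tanaka (Watson→Lot B $153, Tanaka→Lot G $164) loses 9.

Maximum total: $953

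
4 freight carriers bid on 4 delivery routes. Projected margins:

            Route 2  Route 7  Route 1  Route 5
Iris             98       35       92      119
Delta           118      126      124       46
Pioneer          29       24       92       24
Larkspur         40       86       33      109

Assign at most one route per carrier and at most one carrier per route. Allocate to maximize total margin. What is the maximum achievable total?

Optimal: Iris→Route 2 ($98k), Delta→Route 7 ($126k), Pioneer→Route 1 ($92k), Larkspur→Route 5 ($109k) — total 98+126+92+109 = $425k.
Row-greedy (each carrier in turn takes its best remaining route) gives $377k, worse by 48.

Maximum total: $425k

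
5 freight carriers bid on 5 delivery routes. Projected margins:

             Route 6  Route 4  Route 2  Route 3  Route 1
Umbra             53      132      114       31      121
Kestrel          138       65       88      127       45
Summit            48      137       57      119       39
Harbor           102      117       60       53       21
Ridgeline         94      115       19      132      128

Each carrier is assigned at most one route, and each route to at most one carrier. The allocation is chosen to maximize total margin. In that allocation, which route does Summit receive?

Summit receives Route 3.

This is the linear assignment problem.
Optimal: Umbra→Route 2 ($114k), Kestrel→Route 6 ($138k), Summit→Route 3 ($119k), Harbor→Route 4 ($117k), Ridgeline→Route 1 ($128k) — total 114+138+119+117+128 = $616k.
Max-entry greedy (repeatedly take the single best remaining cell) gives $588k, worse by 28.
Summit's own top route is Route 4 ($137k), but forcing Summit→Route 4 and reassigning the rest optimally gives only $608k — worse by 8.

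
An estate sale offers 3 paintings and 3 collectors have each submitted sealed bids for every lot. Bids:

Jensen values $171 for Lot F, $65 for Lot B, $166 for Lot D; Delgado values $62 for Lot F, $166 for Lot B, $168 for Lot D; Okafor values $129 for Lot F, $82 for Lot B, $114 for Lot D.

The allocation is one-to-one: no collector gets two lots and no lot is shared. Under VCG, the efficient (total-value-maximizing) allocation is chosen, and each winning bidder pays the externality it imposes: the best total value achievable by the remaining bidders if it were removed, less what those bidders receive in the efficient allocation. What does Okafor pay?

Efficient allocation: Jensen→Lot D ($166), Delgado→Lot B ($166), Okafor→Lot F ($129); total welfare W = $461.
Okafor receives Lot F at value $129, so the others get W − 129 = $332.
Without Okafor: best allocation of the remaining 2 bidders over all 3 lots is Jensen→Lot F ($171), Delgado→Lot D ($168), total $339.
VCG payment = (others' best without Okafor) − (others' welfare with Okafor) = 339 − 332 = $7.

Okafor pays $7.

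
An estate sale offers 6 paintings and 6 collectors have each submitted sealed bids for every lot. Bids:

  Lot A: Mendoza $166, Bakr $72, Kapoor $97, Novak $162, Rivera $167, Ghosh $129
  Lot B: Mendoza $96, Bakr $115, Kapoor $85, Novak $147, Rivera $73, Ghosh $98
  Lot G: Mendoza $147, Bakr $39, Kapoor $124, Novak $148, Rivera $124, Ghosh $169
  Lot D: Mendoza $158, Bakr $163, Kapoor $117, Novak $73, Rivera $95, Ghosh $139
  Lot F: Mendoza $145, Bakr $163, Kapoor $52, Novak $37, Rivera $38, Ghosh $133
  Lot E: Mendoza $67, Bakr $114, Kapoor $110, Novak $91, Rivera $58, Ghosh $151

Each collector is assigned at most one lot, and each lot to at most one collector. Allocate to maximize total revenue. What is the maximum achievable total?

Max total: $914

Treat this as an assignment problem: match each collector to one lot.
Optimal: Mendoza→Lot D ($158), Bakr→Lot F ($163), Kapoor→Lot E ($110), Novak→Lot B ($147), Rivera→Lot A ($167), Ghosh→Lot G ($169) — total 158+163+110+147+167+169 = $914.
Column-greedy (each lot in turn goes to its best remaining collector) gives $901, worse by 13.
Next-best assignment: Mendoza→Lot D, Bakr→Lot F, Kapoor→Lot G, Novak→Lot B, Rivera→Lot A, Ghosh→Lot E = $910.
Every other assignment is strictly worse.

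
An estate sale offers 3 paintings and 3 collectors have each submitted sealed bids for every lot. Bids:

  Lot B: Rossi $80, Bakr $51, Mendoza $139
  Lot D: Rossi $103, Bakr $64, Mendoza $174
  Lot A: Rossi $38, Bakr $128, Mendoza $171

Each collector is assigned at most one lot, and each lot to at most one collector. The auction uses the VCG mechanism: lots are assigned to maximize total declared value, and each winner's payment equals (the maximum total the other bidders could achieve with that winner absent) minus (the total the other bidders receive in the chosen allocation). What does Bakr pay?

Efficient allocation: Rossi→Lot B ($80), Bakr→Lot A ($128), Mendoza→Lot D ($174); total welfare W = $382.
Bakr receives Lot A at value $128, so the others get W − 128 = $254.
Without Bakr: best allocation of the remaining 2 bidders over all 3 lots is Rossi→Lot D ($103), Mendoza→Lot A ($171), total $274.
VCG payment = (others' best without Bakr) − (others' welfare with Bakr) = 274 − 254 = $20.

Bakr pays $20.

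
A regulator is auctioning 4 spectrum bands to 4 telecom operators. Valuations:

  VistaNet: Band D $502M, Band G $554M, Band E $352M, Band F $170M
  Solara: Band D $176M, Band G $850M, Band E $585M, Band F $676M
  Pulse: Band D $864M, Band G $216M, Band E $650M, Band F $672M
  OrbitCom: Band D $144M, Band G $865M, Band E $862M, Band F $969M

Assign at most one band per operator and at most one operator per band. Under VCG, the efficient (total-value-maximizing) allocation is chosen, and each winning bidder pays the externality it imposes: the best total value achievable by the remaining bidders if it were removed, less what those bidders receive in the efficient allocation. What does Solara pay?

Solara pays $202M.

Efficient allocation: VistaNet→Band E ($352M), Solara→Band G ($850M), Pulse→Band D ($864M), OrbitCom→Band F ($969M); total welfare W = $3035M.
Solara receives Band G at value $850M, so the others get W − 850 = $2185M.
Without Solara: best allocation of the remaining 3 bidders over all 4 bands is VistaNet→Band G ($554M), Pulse→Band D ($864M), OrbitCom→Band F ($969M), total $2387M.
VCG payment = (others' best without Solara) − (others' welfare with Solara) = 2387 − 2185 = $202M.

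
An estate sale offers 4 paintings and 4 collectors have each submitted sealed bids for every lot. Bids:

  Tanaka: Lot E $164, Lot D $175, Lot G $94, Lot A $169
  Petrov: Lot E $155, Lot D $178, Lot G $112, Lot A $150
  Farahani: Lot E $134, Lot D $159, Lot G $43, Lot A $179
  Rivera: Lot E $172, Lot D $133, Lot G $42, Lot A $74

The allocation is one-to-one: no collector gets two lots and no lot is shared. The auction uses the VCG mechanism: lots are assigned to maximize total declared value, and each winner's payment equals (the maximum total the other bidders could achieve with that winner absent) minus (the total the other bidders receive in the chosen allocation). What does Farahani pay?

Efficient allocation: Tanaka→Lot D ($175), Petrov→Lot G ($112), Farahani→Lot A ($179), Rivera→Lot E ($172); total welfare W = $638.
Farahani receives Lot A at value $179, so the others get W − 179 = $459.
Without Farahani: best allocation of the remaining 3 bidders over all 4 lots is Tanaka→Lot A ($169), Petrov→Lot D ($178), Rivera→Lot E ($172), total $519.
VCG payment = (others' best without Farahani) − (others' welfare with Farahani) = 519 − 459 = $60.

Farahani pays $60.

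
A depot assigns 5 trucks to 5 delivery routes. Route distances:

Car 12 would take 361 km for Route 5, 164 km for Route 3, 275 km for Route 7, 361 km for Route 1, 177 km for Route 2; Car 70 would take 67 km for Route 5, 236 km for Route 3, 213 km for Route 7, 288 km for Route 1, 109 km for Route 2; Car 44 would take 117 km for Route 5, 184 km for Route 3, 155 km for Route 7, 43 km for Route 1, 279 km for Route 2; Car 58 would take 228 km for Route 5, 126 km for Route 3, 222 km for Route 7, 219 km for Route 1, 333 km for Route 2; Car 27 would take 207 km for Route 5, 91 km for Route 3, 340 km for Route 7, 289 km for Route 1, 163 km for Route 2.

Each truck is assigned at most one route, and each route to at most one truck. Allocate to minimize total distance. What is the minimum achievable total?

This is the linear assignment problem.
Optimal: Car 12→Route 2 (177 km), Car 70→Route 5 (67 km), Car 44→Route 1 (43 km), Car 58→Route 7 (222 km), Car 27→Route 3 (91 km) — total 177+67+43+222+91 = 600 km.
Row-greedy (each truck in turn takes its cheapest remaining route) gives 659 km, worse by 59.
Swapping Car 58↔Car 70 (Car 58→Route 5 228 km, Car 70→Route 7 213 km) adds 152.
Checked against all permutations: 600 km is optimal.

Minimum total: 600 km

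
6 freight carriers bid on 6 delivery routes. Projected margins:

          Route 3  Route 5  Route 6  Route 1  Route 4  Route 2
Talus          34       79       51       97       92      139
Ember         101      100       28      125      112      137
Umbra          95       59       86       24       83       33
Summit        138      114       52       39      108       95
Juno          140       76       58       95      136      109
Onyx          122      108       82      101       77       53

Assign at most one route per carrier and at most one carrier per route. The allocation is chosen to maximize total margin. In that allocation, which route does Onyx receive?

Optimal: Talus→Route 2 ($139k), Ember→Route 1 ($125k), Umbra→Route 6 ($86k), Summit→Route 3 ($138k), Juno→Route 4 ($136k), Onyx→Route 5 ($108k) — total 139+125+86+138+136+108 = $732k.
Column-greedy (each route in turn goes to its best remaining carrier) gives $610k, worse by 122.
Swapping Juno↔Onyx (Juno→Route 5 $76k, Onyx→Route 4 $77k) loses 91.
Every other assignment is strictly worse.
Onyx's own top route is Route 3 ($122k), but forcing Onyx→Route 3 and reassigning the rest optimally gives only $722k — worse by 10.

Onyx receives Route 5.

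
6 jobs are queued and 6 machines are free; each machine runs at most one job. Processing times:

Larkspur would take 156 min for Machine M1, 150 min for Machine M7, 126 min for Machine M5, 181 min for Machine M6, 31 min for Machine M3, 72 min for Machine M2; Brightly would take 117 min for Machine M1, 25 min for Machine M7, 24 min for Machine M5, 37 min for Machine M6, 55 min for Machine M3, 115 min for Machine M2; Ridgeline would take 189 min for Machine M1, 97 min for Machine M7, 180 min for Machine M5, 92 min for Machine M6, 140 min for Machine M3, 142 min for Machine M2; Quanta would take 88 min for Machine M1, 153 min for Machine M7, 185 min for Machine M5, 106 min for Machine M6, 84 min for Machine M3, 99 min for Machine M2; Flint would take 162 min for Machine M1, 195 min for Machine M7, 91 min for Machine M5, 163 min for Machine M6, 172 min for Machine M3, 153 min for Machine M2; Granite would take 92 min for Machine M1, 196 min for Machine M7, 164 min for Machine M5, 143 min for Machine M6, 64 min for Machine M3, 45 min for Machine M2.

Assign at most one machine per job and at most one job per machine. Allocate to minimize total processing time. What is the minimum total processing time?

Optimal: Larkspur→Machine M3 (31 min), Brightly→Machine M7 (25 min), Ridgeline→Machine M6 (92 min), Quanta→Machine M1 (88 min), Flint→Machine M5 (91 min), Granite→Machine M2 (45 min) — total 31+25+92+88+91+45 = 372 min.
Min-entry greedy (repeatedly take the single cheapest remaining cell) gives 475 min, worse by 103.

Min total: 372 min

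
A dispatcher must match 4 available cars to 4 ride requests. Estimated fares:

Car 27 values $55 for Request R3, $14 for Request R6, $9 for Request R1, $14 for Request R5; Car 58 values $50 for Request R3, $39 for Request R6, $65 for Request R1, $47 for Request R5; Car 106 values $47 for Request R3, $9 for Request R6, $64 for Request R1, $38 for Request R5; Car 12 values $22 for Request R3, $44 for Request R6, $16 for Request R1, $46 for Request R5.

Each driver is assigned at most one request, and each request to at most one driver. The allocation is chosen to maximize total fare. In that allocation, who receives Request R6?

This is the linear assignment problem.
Optimal: Car 27→Request R3 ($55), Car 58→Request R5 ($47), Car 106→Request R1 ($64), Car 12→Request R6 ($44) — total 55+47+64+44 = $210.
Max-entry greedy (repeatedly take the single best remaining cell) gives $175, worse by 35.
Next-best assignment: Car 27→Request R3, Car 58→Request R6, Car 106→Request R1, Car 12→Request R5 = $204.
No other one-to-one assignment exceeds $210.
Car 12's own top request is Request R5 ($46), but forcing Car 12→Request R5 and reassigning the rest optimally gives only $204 — worse by 6.

Car 12 receives Request R6.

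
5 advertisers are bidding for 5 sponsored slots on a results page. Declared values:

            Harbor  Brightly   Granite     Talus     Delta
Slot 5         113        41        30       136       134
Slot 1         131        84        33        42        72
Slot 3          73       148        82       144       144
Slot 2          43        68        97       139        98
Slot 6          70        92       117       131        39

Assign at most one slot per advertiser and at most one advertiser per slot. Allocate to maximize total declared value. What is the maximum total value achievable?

Optimal: Harbor→Slot 1 ($131), Brightly→Slot 3 ($148), Granite→Slot 6 ($117), Talus→Slot 2 ($139), Delta→Slot 5 ($134) — total 131+148+117+139+134 = $669.
Column-greedy (each slot in turn goes to its best remaining advertiser) gives $630, worse by 39.
Next-best assignment: Harbor→Slot 1, Brightly→Slot 3, Granite→Slot 2, Talus→Slot 6, Delta→Slot 5 = $641.
Swapping Delta↔Granite (Delta→Slot 6 $39, Granite→Slot 5 $30) loses 182.
Checked against all permutations: $669 is optimal.

Maximum total: $669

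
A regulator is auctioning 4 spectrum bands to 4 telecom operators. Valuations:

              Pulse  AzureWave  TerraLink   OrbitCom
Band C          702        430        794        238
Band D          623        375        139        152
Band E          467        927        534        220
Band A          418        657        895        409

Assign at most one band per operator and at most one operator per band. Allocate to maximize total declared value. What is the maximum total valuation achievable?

Maximum total: $2753M

Optimal: Pulse→Band D ($623M), AzureWave→Band E ($927M), TerraLink→Band C ($794M), OrbitCom→Band A ($409M) — total 623+927+794+409 = $2753M.
Row-greedy (each operator in turn takes its best remaining band) gives $2676M, worse by 77.
Every other assignment is strictly worse.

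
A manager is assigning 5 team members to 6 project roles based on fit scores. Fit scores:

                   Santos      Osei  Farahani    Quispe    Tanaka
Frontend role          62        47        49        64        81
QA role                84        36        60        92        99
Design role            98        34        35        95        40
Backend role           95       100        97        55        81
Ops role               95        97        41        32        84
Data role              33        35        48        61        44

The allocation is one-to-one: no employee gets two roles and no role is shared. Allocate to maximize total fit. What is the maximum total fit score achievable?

Treat this as an assignment problem: match each employee to one role.
Optimal: Santos→Design role (98 pts), Osei→Ops role (97 pts), Farahani→Backend role (97 pts), Quispe→QA role (92 pts), Tanaka→Frontend role (81 pts) — total 98+97+97+92+81 = 465 pts.
Column-greedy (each role in turn goes to its best remaining employee) gives 412 pts, worse by 53.

Maximum total: 465 pts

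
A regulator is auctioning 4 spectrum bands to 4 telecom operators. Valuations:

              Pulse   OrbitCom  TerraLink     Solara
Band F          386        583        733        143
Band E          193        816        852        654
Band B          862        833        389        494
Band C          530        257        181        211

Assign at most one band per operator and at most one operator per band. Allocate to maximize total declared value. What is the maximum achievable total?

Maximum total: $2750M

Optimal: Pulse→Band C ($530M), OrbitCom→Band B ($833M), TerraLink→Band F ($733M), Solara→Band E ($654M) — total 530+833+733+654 = $2750M.
Max-entry greedy (repeatedly take the single best remaining cell) gives $2508M, worse by 242.
Every other assignment is strictly worse.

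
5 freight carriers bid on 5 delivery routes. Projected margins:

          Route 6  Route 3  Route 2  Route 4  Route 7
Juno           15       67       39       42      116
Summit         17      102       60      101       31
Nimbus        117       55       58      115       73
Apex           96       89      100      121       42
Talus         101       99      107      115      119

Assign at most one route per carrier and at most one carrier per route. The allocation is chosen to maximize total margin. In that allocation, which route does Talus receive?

Optimal: Juno→Route 7 ($116k), Summit→Route 3 ($102k), Nimbus→Route 6 ($117k), Apex→Route 4 ($121k), Talus→Route 2 ($107k) — total 116+102+117+121+107 = $563k.
Max-entry greedy (repeatedly take the single best remaining cell) gives $498k, worse by 65.
Checked against all permutations: $563k is optimal.
Talus's own top route is Route 7 ($119k), but forcing Talus→Route 7 and reassigning the rest optimally gives only $504k — worse by 59.

Talus receives Route 2.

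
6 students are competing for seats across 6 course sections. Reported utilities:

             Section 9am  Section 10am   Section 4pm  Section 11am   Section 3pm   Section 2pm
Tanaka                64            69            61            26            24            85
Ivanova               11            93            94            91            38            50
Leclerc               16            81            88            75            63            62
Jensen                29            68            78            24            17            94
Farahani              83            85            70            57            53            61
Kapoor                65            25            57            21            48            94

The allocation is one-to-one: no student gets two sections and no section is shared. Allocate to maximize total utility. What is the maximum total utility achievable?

Optimal: Tanaka→Section 10am (69 points), Ivanova→Section 11am (91 points), Leclerc→Section 3pm (63 points), Jensen→Section 4pm (78 points), Farahani→Section 9am (83 points), Kapoor→Section 2pm (94 points) — total 69+91+63+78+83+94 = 478 points.
Row-greedy (each student in turn takes its best remaining section) gives 394 points, worse by 84.
No other one-to-one assignment exceeds 478 points.

Maximum total: 478 points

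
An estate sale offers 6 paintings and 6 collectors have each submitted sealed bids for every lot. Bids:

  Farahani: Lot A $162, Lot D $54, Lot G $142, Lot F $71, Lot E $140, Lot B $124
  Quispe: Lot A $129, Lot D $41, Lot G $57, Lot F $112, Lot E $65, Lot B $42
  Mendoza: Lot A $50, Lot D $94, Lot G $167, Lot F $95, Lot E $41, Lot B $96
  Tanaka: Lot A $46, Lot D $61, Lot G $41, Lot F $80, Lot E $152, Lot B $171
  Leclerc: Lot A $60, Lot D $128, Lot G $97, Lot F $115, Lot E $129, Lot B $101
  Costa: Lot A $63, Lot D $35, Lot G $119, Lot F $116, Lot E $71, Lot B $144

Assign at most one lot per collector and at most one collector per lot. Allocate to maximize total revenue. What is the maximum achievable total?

Treat this as an assignment problem: match each collector to one lot.
Optimal: Farahani→Lot A ($162), Quispe→Lot F ($112), Mendoza→Lot G ($167), Tanaka→Lot E ($152), Leclerc→Lot D ($128), Costa→Lot B ($144) — total 162+112+167+152+128+144 = $865.
Row-greedy (each collector in turn takes its best remaining lot) gives $776, worse by 89.
Swapping Mendoza↔Quispe (Mendoza→Lot F $95, Quispe→Lot G $57) loses 127.

Maximum total: $865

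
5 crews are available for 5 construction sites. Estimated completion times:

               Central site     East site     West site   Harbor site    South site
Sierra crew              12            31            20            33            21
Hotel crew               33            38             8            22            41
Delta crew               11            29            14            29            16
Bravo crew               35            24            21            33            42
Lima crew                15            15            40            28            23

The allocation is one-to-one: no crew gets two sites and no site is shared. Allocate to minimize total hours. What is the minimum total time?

Optimal: Sierra crew→Central site (12 hours), Hotel crew→West site (8 hours), Delta crew→South site (16 hours), Bravo crew→Harbor site (33 hours), Lima crew→East site (15 hours) — total 12+8+16+33+15 = 84 hours.
Next-best assignment: Sierra crew→Central site, Hotel crew→Harbor site, Delta crew→South site, Bravo crew→West site, Lima crew→East site = 86 hours.
Swapping Delta crew↔Bravo crew (Delta crew→Harbor site 29 hours, Bravo crew→South site 42 hours) adds 22.
Every other assignment is strictly worse.

Minimum total: 84 hours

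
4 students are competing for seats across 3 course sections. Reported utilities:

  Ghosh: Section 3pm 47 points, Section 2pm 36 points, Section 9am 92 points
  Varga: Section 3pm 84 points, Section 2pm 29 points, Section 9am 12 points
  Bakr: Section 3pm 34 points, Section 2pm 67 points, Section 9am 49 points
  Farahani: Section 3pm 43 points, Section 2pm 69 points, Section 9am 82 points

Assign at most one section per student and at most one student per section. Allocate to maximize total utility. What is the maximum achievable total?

Optimal: Varga→Section 3pm (84 points), Farahani→Section 2pm (69 points), Ghosh→Section 9am (92 points) — total 84+69+92 = 245 points.
Row-greedy (each student in turn takes its best remaining section) gives 243 points, worse by 2.
Next-best assignment: Varga→Section 3pm, Bakr→Section 2pm, Ghosh→Section 9am = 243 points.

Maximum total: 245 points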